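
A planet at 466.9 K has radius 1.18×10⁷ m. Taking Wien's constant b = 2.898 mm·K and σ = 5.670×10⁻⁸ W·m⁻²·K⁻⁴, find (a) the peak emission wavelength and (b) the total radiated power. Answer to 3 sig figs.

λ_max ≈ 6.21 μm; P ≈ 4.71×10¹⁸ W

(a) λ_max = b/T = 2.898×10⁻³/466.9 = 6.207×10⁻⁶ m = 6.21 μm.
Surface area A = 4πR² = 4π(1.18×10⁷ m)² = 1.74974×10¹⁵ m².
(b) P = σAT⁴ = 5.670×10⁻⁸×1.74974×10¹⁵×(466.9)⁴ = 4.71×10¹⁸ W.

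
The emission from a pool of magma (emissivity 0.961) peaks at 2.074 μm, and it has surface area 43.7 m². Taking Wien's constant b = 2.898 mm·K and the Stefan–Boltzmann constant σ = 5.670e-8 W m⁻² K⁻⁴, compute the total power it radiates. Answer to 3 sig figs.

Wien's law: T = b/λ_max = 2.898×10⁻³/2.074×10⁻⁶ = 1397.30 K.
Area A = 43.7 m².
Then P = εσAT⁴ = 0.961×5.670×10⁻⁸×43.7×(1397.30)⁴ = 9.08×10⁶ W.

P ≈ 9.08×10⁶ W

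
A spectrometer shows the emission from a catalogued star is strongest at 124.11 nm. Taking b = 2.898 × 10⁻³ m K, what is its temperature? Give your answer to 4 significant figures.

Wien's law gives T = b/λ_max = (2.898×10⁻³ m·K)/(1.2411×10⁻⁷ m) = 2.335×10⁴ K.

T ≈ 2.335×10⁴ K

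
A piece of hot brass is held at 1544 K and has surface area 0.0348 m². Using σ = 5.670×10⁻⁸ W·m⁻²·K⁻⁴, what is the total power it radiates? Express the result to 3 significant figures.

Area A = 0.0348 m².
P = σAT⁴ = 5.670×10⁻⁸ × 0.0348 × (1544)⁴ = 1.12×10⁴ W.

P ≈ 1.12×10⁴ W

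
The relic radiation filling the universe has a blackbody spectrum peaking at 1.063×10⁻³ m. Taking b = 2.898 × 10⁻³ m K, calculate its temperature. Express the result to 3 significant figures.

Wien's law gives T = b/λ_max = (2.898×10⁻³ m·K)/(1.063×10⁻³ m) = 2.73 K.

T ≈ 2.73 K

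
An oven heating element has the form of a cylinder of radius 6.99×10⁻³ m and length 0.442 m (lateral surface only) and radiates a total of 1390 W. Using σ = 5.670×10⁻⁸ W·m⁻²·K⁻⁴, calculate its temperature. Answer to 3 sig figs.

Lateral area A = 2πrL = 2π×6.99×10⁻³×0.442 = 0.0194124 m².
P = σAT⁴ ⇒ T = (P/(σA))^(1/4) = (1390/(5.670×10⁻⁸×0.0194124))^(1/4) = 1.06×10³ K.

T ≈ 1.06×10³ K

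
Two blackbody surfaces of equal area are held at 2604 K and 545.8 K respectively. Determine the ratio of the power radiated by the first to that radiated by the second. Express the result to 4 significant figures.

P₁/P₂ ≈ 518.1

With equal areas, P₁/P₂ = (T₁/T₂)⁴ = (2604/545.8)⁴ = 518.1.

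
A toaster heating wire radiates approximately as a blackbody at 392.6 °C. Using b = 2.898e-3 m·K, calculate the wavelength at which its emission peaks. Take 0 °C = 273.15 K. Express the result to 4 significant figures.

T = 392.6 °C + 273.15 = 665.75 K.
Wien's displacement law: λ_max = b/T = (2.898×10⁻³ m·K)/(665.75 K) = 4.3530×10⁻⁶ m.
That is 4.353 μm, in the infrared range.

λ_max ≈ 4.353 μm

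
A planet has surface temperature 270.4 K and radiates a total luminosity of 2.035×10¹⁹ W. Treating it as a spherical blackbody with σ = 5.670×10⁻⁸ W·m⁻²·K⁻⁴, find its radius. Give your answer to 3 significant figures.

L = 4πR²σT⁴ ⇒ R = √(L/(4πσT⁴)).
σT⁴ = 303.117 W/m², so R = √(2.035×10¹⁹/(4π×303.117)) = 7.31×10⁷ m.

R ≈ 7.31×10⁷ m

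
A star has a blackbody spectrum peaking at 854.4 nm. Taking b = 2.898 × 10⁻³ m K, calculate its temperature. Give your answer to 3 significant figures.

T ≈ 3.39×10³ K

Wien's law gives T = b/λ_max = (2.898×10⁻³ m·K)/(8.544×10⁻⁷ m) = 3.39×10³ K.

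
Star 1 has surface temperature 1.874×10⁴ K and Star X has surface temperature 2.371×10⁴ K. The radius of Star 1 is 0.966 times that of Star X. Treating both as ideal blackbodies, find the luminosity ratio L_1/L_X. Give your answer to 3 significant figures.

L_1/L_X ≈ 0.364

L ∝ R²T⁴, so L_1/L_X = (R_1/R_X)²(T_1/T_X)⁴ = (0.966)² × (1.874×10⁴/2.371×10⁴)⁴ = 0.933156 × 0.390258 = 0.364.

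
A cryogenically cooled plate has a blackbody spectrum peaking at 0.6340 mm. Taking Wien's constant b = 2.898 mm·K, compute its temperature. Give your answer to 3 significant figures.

T ≈ 4.57 K

Wien's law gives T = b/λ_max = (2.898×10⁻³ m·K)/(6.340×10⁻⁴ m) = 4.57 K.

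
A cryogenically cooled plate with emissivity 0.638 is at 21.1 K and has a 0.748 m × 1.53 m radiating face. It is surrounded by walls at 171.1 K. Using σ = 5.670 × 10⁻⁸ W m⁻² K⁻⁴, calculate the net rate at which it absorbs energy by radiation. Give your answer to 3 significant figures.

Net gain ≈ 35.5 W

Area A = 0.748 × 1.53 = 1.14444 m².
Net radiated power P_net = εσA(T⁴ − T₀⁴) = 0.638×5.670×10⁻⁸×1.14444×(21.1⁴ − 171.1⁴).
T⁴ − T₀⁴ = 1.98212×10⁵ − 8.57038×10⁸ = -8.56840×10⁸ K⁴, so P_net = -35.5 W — negative, meaning a net gain of 35.5 W.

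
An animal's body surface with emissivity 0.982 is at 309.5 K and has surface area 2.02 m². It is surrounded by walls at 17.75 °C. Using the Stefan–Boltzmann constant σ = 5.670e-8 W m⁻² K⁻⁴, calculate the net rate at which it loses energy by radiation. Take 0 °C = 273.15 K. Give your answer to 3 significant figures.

Surroundings: T = 17.75 °C + 273.15 = 290.90 K.
Area A = 2.02 m².
Net radiated power P_net = εσA(T⁴ − T₀⁴) = 0.982×5.670×10⁻⁸×2.02×(309.5⁴ − 290.90⁴).
T⁴ − T₀⁴ = 9.17577×10⁹ − 7.16102×10⁹ = 2.01475×10⁹ K⁴, so P_net = 227 W.

Net loss ≈ 227 W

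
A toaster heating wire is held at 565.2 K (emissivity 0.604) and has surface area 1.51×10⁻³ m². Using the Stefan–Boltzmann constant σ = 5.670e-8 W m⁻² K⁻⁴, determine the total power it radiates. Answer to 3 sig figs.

Area A = 1.51×10⁻³ m².
P = εσAT⁴ = 0.604 × 5.670×10⁻⁸ × 1.51×10⁻³ × (565.2)⁴ = 5.28 W.

P ≈ 5.28 W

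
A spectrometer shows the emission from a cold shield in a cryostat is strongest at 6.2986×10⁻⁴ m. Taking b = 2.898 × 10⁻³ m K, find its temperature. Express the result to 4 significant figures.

Wien's law gives T = b/λ_max = (2.898×10⁻³ m·K)/(6.2986×10⁻⁴ m) = 4.601 K.

T ≈ 4.601 K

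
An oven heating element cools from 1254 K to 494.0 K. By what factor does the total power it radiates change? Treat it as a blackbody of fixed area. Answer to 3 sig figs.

P ∝ T⁴, so P₂/P₁ = (T₂/T₁)⁴ = (494.0/1254)⁴ = (0.393939)⁴ = 0.0241.

P₂/P₁ ≈ 0.0241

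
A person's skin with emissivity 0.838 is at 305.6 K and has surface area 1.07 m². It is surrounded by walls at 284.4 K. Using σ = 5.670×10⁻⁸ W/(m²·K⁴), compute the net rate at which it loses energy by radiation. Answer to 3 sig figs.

Net loss ≈ 111 W

Area A = 1.07 m².
Net radiated power P_net = εσA(T⁴ − T₀⁴) = 0.838×5.670×10⁻⁸×1.07×(305.6⁴ − 284.4⁴).
T⁴ − T₀⁴ = 8.72195×10⁹ − 6.54212×10⁹ = 2.17983×10⁹ K⁴, so P_net = 111 W.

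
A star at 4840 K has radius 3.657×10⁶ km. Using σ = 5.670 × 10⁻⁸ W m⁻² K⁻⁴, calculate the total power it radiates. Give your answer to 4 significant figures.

P ≈ 5.229×10²⁷ W

Surface area A = 4πR² = 4π(3.657×10⁹ m)² = 1.68058×10²⁰ m².
P = σAT⁴ = 5.670×10⁻⁸ × 1.68058×10²⁰ × (4840)⁴ = 5.229×10²⁷ W.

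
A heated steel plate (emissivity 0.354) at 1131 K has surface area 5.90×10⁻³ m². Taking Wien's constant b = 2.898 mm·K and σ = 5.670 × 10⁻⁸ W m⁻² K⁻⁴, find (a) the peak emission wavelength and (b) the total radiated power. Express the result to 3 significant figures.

λ_max ≈ 2.56×10³ nm; P ≈ 194 W

(a) λ_max = b/T = 2.898×10⁻³/1131 = 2.562×10⁻⁶ m = 2.56×10³ nm.
Area A = 5.90×10⁻³ m².
(b) P = εσAT⁴ = 0.354×5.670×10⁻⁸×5.90×10⁻³×(1131)⁴ = 194 W.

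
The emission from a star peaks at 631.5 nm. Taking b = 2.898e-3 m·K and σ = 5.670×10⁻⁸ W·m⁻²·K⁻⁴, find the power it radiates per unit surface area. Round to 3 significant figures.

Wien's law: T = b/λ_max = 2.898×10⁻³/6.315×10⁻⁷ = 4589.07 K.
Then I = σT⁴ = 5.670×10⁻⁸×(4589.07)⁴ = 2.51×10⁷ W/m².

I ≈ 2.51×10⁷ W/m²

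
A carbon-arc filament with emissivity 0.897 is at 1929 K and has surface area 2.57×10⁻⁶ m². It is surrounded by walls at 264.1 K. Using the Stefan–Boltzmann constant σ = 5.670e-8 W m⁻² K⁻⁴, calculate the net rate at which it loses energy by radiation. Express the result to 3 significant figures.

Net loss ≈ 1.81 W

Area A = 2.57×10⁻⁶ m².
Net radiated power P_net = εσA(T⁴ − T₀⁴) = 0.897×5.670×10⁻⁸×2.57×10⁻⁶×(1929⁴ − 264.1⁴).
T⁴ − T₀⁴ = 1.38461×10¹³ − 4.86490×10⁹ = 1.38412×10¹³ K⁴, so P_net = 1.81 W.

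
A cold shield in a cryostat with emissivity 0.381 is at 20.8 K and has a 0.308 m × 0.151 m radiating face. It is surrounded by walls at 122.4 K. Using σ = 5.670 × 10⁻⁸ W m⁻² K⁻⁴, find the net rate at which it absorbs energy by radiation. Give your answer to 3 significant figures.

Area A = 0.308 × 0.151 = 0.046508 m².
Net radiated power P_net = εσA(T⁴ − T₀⁴) = 0.381×5.670×10⁻⁸×0.046508×(20.8⁴ − 122.4⁴).
T⁴ − T₀⁴ = 1.87177×10⁵ − 2.24453×10⁸ = -2.24266×10⁸ K⁴, so P_net = -0.225 W — negative, meaning a net gain of 0.225 W.

Net gain ≈ 0.225 W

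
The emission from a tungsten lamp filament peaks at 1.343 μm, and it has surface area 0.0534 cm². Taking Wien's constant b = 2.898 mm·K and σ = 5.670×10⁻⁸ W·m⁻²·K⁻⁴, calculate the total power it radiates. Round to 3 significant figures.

Wien's law: T = b/λ_max = 2.898×10⁻³/1.343×10⁻⁶ = 2157.86 K.
Area A = 0.0534 cm² = 5.34×10⁻⁶ m².
Then P = σAT⁴ = 5.670×10⁻⁸×5.34×10⁻⁶×(2157.86)⁴ = 6.56 W.

P ≈ 6.56 W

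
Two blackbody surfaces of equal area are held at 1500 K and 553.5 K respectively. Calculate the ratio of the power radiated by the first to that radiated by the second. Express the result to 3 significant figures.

With equal areas, P₁/P₂ = (T₁/T₂)⁴ = (1500/553.5)⁴ = 53.9.

P₁/P₂ ≈ 53.9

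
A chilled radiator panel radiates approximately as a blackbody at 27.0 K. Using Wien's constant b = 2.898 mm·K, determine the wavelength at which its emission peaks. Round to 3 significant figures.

Wien's displacement law: λ_max = b/T = (2.898×10⁻³ m·K)/(27.0 K) = 1.073×10⁻⁴ m.
That is 107 μm, in the infrared range.

λ_max ≈ 107 μm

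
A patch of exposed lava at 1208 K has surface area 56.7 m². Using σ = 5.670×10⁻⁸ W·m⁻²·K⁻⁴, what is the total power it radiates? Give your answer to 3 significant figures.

Area A = 56.7 m².
P = σAT⁴ = 5.670×10⁻⁸ × 56.7 × (1208)⁴ = 6.85×10⁶ W.

P ≈ 6.85×10⁶ W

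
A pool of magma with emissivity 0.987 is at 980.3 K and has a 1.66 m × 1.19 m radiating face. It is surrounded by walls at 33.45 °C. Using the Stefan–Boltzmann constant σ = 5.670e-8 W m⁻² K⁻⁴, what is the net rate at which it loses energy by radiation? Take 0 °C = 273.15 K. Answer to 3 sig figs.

Surroundings: T = 33.45 °C + 273.15 = 306.60 K.
Area A = 1.66 × 1.19 = 1.9754 m².
Net radiated power P_net = εσA(T⁴ − T₀⁴) = 0.987×5.670×10⁻⁸×1.9754×(980.3⁴ − 306.60⁴).
T⁴ − T₀⁴ = 9.23498×10¹¹ − 8.83667×10⁹ = 9.14661×10¹¹ K⁴, so P_net = 1.01×10⁵ W.

Net loss ≈ 1.01×10⁵ W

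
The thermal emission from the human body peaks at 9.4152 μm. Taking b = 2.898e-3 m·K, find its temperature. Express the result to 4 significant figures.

T ≈ 307.8 K

Wien's law gives T = b/λ_max = (2.898×10⁻³ m·K)/(9.4152×10⁻⁶ m) = 307.8 K.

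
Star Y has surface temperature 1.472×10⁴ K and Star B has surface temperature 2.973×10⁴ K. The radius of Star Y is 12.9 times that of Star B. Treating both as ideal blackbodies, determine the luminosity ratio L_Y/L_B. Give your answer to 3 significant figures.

L ∝ R²T⁴, so L_Y/L_B = (R_Y/R_B)²(T_Y/T_B)⁴ = (12.9)² × (1.472×10⁴/2.973×10⁴)⁴ = 166.41 × 0.0600968 = 10.0.

L_Y/L_B ≈ 10.0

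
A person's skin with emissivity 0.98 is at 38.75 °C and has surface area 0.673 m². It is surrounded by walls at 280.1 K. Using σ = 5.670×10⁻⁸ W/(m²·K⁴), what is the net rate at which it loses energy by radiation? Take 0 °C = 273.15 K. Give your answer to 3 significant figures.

Net loss ≈ 124 W

T = 38.75 °C + 273.15 = 311.90 K.
Area A = 0.673 m².
Net radiated power P_net = εσA(T⁴ − T₀⁴) = 0.98×5.670×10⁻⁸×0.673×(311.90⁴ − 280.1⁴).
T⁴ − T₀⁴ = 9.46371×10⁹ − 6.15535×10⁹ = 3.30836×10⁹ K⁴, so P_net = 124 W.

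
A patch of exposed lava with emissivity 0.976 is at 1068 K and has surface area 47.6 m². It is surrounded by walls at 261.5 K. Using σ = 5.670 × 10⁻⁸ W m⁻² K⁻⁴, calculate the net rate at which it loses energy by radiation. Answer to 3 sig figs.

Area A = 47.6 m².
Net radiated power P_net = εσA(T⁴ − T₀⁴) = 0.976×5.670×10⁻⁸×47.6×(1068⁴ − 261.5⁴).
T⁴ − T₀⁴ = 1.30102×10¹² − 4.67613×10⁹ = 1.29634×10¹² K⁴, so P_net = 3.41×10⁶ W.

Net loss ≈ 3.41×10⁶ W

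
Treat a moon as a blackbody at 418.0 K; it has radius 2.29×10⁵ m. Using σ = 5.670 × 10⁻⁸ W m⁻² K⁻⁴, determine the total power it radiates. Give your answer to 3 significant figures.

Surface area A = 4πR² = 4π(2.29×10⁵ m)² = 6.58993×10¹¹ m².
P = σAT⁴ = 5.670×10⁻⁸ × 6.58993×10¹¹ × (418.0)⁴ = 1.14×10¹⁵ W.

P ≈ 1.14×10¹⁵ W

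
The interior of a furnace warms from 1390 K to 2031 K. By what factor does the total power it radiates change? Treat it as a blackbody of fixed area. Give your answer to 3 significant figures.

P ∝ T⁴, so P₂/P₁ = (T₂/T₁)⁴ = (2031/1390)⁴ = (1.46115)⁴ = 4.56.

P₂/P₁ ≈ 4.56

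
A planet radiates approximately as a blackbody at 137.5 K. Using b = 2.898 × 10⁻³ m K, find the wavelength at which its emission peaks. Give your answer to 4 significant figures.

Wien's displacement law: λ_max = b/T = (2.898×10⁻³ m·K)/(137.5 K) = 2.1076×10⁻⁵ m.
That is 21.08 μm, in the infrared range.

λ_max ≈ 21.08 μm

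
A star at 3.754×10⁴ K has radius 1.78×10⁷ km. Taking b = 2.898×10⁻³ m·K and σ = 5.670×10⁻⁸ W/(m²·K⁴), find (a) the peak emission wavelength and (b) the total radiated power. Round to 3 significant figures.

(a) λ_max = b/T = 2.898×10⁻³/3.754×10⁴ = 7.720×10⁻⁸ m = 77.2 nm.
Surface area A = 4πR² = 4π(1.78×10¹⁰ m)² = 3.98153×10²¹ m².
(b) P = σAT⁴ = 5.670×10⁻⁸×3.98153×10²¹×(3.754×10⁴)⁴ = 4.48×10³² W.

λ_max ≈ 77.2 nm; P ≈ 4.48×10³² W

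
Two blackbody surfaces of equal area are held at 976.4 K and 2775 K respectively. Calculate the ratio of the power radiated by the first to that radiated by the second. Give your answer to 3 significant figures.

With equal areas, P₁/P₂ = (T₁/T₂)⁴ = (976.4/2775)⁴ = 0.0153.

P₁/P₂ ≈ 0.0153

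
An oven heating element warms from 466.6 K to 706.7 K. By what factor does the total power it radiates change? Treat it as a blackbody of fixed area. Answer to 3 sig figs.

P₂/P₁ ≈ 5.26

P ∝ T⁴, so P₂/P₁ = (T₂/T₁)⁴ = (706.7/466.6)⁴ = (1.51457)⁴ = 5.26.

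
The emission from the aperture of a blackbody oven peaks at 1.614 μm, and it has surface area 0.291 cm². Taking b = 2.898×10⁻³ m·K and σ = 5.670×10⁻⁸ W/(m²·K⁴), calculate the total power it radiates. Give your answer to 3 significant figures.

Wien's law: T = b/λ_max = 2.898×10⁻³/1.614×10⁻⁶ = 1795.54 K.
Area A = 0.291 cm² = 2.91×10⁻⁵ m².
Then P = σAT⁴ = 5.670×10⁻⁸×2.91×10⁻⁵×(1795.54)⁴ = 17.1 W.

P ≈ 17.1 W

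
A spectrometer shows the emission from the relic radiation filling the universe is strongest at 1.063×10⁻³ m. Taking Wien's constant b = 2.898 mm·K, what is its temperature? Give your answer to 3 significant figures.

T ≈ 2.73 K

Wien's law gives T = b/λ_max = (2.898×10⁻³ m·K)/(1.063×10⁻³ m) = 2.73 K.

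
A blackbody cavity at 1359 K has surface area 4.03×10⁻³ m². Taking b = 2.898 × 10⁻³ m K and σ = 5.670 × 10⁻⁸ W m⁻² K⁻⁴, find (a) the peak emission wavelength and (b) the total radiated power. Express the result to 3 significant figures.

λ_max ≈ 2.13×10³ nm; P ≈ 779 W

(a) λ_max = b/T = 2.898×10⁻³/1359 = 2.132×10⁻⁶ m = 2.13×10³ nm.
Area A = 4.03×10⁻³ m².
(b) P = σAT⁴ = 5.670×10⁻⁸×4.03×10⁻³×(1359)⁴ = 779 W.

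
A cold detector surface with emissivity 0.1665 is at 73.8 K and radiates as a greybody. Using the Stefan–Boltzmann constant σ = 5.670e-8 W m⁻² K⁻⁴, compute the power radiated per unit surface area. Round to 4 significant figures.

Stefan–Boltzmann: I = εσT⁴ = 0.1665 × 5.670×10⁻⁸ × (73.8)⁴ = 0.2800 W/m².

I ≈ 0.2800 W/m²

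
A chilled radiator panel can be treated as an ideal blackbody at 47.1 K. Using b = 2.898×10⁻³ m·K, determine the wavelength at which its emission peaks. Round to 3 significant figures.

Wien's displacement law: λ_max = b/T = (2.898×10⁻³ m·K)/(47.1 K) = 6.153×10⁻⁵ m.
That is 61.5 μm, in the infrared range.

λ_max ≈ 61.5 μm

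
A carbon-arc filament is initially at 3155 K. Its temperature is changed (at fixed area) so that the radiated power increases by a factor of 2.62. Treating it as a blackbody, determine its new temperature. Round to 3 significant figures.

T₂ ≈ 4.01×10³ K

P ∝ T⁴, so T₂/T₁ = (P₂/P₁)^(1/4) = (2.62)^(1/4) = 1.27226.
T₂ = 3155 × 1.27226 = 4.01×10³ K.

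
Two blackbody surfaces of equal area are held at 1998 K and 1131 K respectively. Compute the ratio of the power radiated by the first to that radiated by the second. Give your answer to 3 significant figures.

P₁/P₂ ≈ 9.74

With equal areas, P₁/P₂ = (T₁/T₂)⁴ = (1998/1131)⁴ = 9.74.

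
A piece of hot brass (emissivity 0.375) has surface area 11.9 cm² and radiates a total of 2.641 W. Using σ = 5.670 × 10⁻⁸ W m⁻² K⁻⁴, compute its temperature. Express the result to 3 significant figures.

T ≈ 568 K

Area A = 11.9 cm² = 1.19×10⁻³ m².
P = εσAT⁴ ⇒ T = (P/(εσA))^(1/4) = (2.641/(0.375×5.670×10⁻⁸×1.19×10⁻³))^(1/4) = 568 K.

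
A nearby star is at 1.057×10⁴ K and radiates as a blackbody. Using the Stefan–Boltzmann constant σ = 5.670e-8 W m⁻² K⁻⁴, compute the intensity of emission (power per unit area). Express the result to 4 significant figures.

Stefan–Boltzmann: I = σT⁴ = 5.670×10⁻⁸ × (1.057×10⁴)⁴ = 7.078×10⁸ W/m².

I ≈ 7.078×10⁸ W/m²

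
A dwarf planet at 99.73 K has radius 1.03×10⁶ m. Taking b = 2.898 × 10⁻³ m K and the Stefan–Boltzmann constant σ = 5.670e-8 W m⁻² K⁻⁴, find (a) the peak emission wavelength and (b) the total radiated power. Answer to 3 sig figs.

λ_max ≈ 29.1 μm; P ≈ 7.48×10¹³ W

(a) λ_max = b/T = 2.898×10⁻³/99.73 = 2.906×10⁻⁵ m = 29.1 μm.
Surface area A = 4πR² = 4π(1.03×10⁶ m)² = 1.33317×10¹³ m².
(b) P = σAT⁴ = 5.670×10⁻⁸×1.33317×10¹³×(99.73)⁴ = 7.48×10¹³ W.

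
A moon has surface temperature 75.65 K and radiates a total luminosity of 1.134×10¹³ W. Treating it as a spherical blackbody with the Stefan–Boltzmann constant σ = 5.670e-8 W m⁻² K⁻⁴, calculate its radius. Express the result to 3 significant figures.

L = 4πR²σT⁴ ⇒ R = √(L/(4πσT⁴)).
σT⁴ = 1.85703 W/m², so R = √(1.134×10¹³/(4π×1.85703)) = 6.97×10⁵ m.

R ≈ 6.97×10⁵ m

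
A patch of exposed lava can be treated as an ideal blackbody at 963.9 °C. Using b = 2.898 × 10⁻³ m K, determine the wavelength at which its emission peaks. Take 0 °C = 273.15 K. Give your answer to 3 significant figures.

T = 963.9 °C + 273.15 = 1237.05 K.
Wien's displacement law: λ_max = b/T = (2.898×10⁻³ m·K)/(1237.05 K) = 2.343×10⁻⁶ m.
That is 2.34 μm, in the infrared range.

λ_max ≈ 2.34 μm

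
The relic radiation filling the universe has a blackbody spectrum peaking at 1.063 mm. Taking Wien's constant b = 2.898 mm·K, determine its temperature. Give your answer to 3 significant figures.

Wien's law gives T = b/λ_max = (2.898×10⁻³ m·K)/(1.063×10⁻³ m) = 2.73 K.

T ≈ 2.73 K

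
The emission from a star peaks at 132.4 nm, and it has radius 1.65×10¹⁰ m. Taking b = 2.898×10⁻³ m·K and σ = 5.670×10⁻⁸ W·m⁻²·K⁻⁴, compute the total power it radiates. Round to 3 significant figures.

P ≈ 4.45×10³¹ W

Wien's law: T = b/λ_max = 2.898×10⁻³/1.324×10⁻⁷ = 21888.2 K.
Surface area A = 4πR² = 4π(1.65×10¹⁰ m)² = 3.42119×10²¹ m².
Then P = σAT⁴ = 5.670×10⁻⁸×3.42119×10²¹×(21888.2)⁴ = 4.45×10³¹ W.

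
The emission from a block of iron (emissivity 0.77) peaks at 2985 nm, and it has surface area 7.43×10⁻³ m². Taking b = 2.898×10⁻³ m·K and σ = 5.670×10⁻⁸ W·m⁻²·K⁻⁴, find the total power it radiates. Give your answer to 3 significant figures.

P ≈ 288 W

Wien's law: T = b/λ_max = 2.898×10⁻³/2.985×10⁻⁶ = 970.854 K.
Area A = 7.43×10⁻³ m².
Then P = εσAT⁴ = 0.77×5.670×10⁻⁸×7.43×10⁻³×(970.854)⁴ = 288 W.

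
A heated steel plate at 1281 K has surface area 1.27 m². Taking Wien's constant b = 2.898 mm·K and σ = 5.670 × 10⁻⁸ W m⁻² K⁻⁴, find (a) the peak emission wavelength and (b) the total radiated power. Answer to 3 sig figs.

(a) λ_max = b/T = 2.898×10⁻³/1281 = 2.262×10⁻⁶ m = 2.26×10³ nm.
Area A = 1.27 m².
(b) P = σAT⁴ = 5.670×10⁻⁸×1.27×(1281)⁴ = 1.94×10⁵ W.

λ_max ≈ 2.26×10³ nm; P ≈ 1.94×10⁵ W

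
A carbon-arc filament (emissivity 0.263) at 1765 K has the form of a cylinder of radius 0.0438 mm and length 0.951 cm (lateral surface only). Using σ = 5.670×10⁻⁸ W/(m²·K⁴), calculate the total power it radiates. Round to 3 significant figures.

Lateral area A = 2πrL = 2π×4.38×10⁻⁵×9.51×10⁻³ = 2.61719×10⁻⁶ m².
P = εσAT⁴ = 0.263 × 5.670×10⁻⁸ × 2.61719×10⁻⁶ × (1765)⁴ = 0.379 W.

P ≈ 0.379 W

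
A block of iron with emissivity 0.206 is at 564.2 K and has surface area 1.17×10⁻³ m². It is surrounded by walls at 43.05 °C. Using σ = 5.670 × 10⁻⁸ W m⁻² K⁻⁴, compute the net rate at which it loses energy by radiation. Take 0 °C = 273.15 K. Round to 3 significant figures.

Net loss ≈ 1.25 W

Surroundings: T = 43.05 °C + 273.15 = 316.20 K.
Area A = 1.17×10⁻³ m².
Net radiated power P_net = εσA(T⁴ − T₀⁴) = 0.206×5.670×10⁻⁸×1.17×10⁻³×(564.2⁴ − 316.20⁴).
T⁴ − T₀⁴ = 1.01329×10¹¹ − 9.99649×10⁹ = 9.13325×10¹⁰ K⁴, so P_net = 1.25 W.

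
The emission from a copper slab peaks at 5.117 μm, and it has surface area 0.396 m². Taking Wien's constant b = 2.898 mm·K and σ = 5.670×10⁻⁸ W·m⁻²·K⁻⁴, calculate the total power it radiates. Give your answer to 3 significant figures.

P ≈ 2.31×10³ W

Wien's law: T = b/λ_max = 2.898×10⁻³/5.117×10⁻⁶ = 566.347 K.
Area A = 0.396 m².
Then P = σAT⁴ = 5.670×10⁻⁸×0.396×(566.347)⁴ = 2.31×10³ W.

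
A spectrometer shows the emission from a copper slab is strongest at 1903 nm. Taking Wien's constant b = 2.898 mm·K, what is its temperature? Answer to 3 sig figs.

T ≈ 1.52×10³ K

Wien's law gives T = b/λ_max = (2.898×10⁻³ m·K)/(1.903×10⁻⁶ m) = 1.52×10³ K.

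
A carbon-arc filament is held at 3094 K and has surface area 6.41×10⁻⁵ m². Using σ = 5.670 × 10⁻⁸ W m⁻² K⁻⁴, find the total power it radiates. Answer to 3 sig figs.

Area A = 6.41×10⁻⁵ m².
P = σAT⁴ = 5.670×10⁻⁸ × 6.41×10⁻⁵ × (3094)⁴ = 333 W.

P ≈ 333 W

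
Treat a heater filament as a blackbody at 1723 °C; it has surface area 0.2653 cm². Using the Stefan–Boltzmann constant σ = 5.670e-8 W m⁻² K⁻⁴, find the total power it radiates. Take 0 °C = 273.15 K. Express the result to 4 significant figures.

T = 1723 °C + 273.15 = 1996.15 K.
Area A = 0.2653 cm² = 2.653×10⁻⁵ m².
P = σAT⁴ = 5.670×10⁻⁸ × 2.653×10⁻⁵ × (1996.15)⁴ = 23.88 W.

P ≈ 23.88 W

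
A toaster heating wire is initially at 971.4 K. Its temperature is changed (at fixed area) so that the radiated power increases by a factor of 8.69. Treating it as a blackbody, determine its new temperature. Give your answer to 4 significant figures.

T₂ ≈ 1668 K

P ∝ T⁴, so T₂/T₁ = (P₂/P₁)^(1/4) = (8.69)^(1/4) = 1.71694.
T₂ = 971.4 × 1.71694 = 1668 K.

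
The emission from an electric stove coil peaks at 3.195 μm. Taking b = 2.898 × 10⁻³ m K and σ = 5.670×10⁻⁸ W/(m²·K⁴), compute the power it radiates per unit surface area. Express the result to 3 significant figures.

I ≈ 3.84×10⁴ W/m²

Wien's law: T = b/λ_max = 2.898×10⁻³/3.195×10⁻⁶ = 907.042 K.
Then I = σT⁴ = 5.670×10⁻⁸×(907.042)⁴ = 3.84×10⁴ W/m².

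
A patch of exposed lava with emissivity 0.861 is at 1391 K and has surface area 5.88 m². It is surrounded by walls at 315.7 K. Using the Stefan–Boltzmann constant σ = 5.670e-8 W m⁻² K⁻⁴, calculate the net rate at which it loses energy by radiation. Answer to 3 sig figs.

Area A = 5.88 m².
Net radiated power P_net = εσA(T⁴ − T₀⁴) = 0.861×5.670×10⁻⁸×5.88×(1391⁴ − 315.7⁴).
T⁴ − T₀⁴ = 3.74376×10¹² − 9.93341×10⁹ = 3.73383×10¹² K⁴, so P_net = 1.07×10⁶ W.

Net loss ≈ 1.07×10⁶ W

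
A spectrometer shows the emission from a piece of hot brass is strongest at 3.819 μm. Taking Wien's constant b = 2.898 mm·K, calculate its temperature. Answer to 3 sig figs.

Wien's law gives T = b/λ_max = (2.898×10⁻³ m·K)/(3.819×10⁻⁶ m) = 759 K.

T ≈ 759 K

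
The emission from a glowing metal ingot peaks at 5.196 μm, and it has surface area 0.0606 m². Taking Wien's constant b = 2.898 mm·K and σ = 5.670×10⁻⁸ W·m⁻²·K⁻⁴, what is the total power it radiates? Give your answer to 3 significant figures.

Wien's law: T = b/λ_max = 2.898×10⁻³/5.196×10⁻⁶ = 557.737 K.
Area A = 0.0606 m².
Then P = σAT⁴ = 5.670×10⁻⁸×0.0606×(557.737)⁴ = 332 W.

P ≈ 332 W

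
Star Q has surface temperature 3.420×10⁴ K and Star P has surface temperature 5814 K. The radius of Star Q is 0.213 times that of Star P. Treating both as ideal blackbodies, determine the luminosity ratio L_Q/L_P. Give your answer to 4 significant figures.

L_Q/L_P ≈ 54.32

L ∝ R²T⁴, so L_Q/L_P = (R_Q/R_P)²(T_Q/T_P)⁴ = (0.213)² × (3.420×10⁴/5814)⁴ = 0.045369 × 1197.30 = 54.32.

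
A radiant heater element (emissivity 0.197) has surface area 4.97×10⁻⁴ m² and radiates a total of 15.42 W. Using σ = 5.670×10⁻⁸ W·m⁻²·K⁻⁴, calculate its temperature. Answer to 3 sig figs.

T ≈ 1.29×10³ K

Area A = 4.97×10⁻⁴ m².
P = εσAT⁴ ⇒ T = (P/(εσA))^(1/4) = (15.42/(0.197×5.670×10⁻⁸×4.97×10⁻⁴))^(1/4) = 1.29×10³ K.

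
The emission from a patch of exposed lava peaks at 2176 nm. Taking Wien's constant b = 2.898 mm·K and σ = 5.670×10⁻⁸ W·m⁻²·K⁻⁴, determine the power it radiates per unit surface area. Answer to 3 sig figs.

Wien's law: T = b/λ_max = 2.898×10⁻³/2.176×10⁻⁶ = 1331.80 K.
Then I = σT⁴ = 5.670×10⁻⁸×(1331.80)⁴ = 1.78×10⁵ W/m².

I ≈ 1.78×10⁵ W/m²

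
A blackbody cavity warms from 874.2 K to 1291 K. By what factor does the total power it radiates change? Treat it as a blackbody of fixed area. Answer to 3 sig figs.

P₂/P₁ ≈ 4.76

P ∝ T⁴, so P₂/P₁ = (T₂/T₁)⁴ = (1291/874.2)⁴ = (1.47678)⁴ = 4.76.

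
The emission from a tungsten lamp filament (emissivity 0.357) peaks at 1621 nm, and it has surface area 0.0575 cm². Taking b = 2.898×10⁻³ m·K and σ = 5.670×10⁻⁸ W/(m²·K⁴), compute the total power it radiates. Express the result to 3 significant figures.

Wien's law: T = b/λ_max = 2.898×10⁻³/1.621×10⁻⁶ = 1787.79 K.
Area A = 0.0575 cm² = 5.75×10⁻⁶ m².
Then P = εσAT⁴ = 0.357×5.670×10⁻⁸×5.75×10⁻⁶×(1787.79)⁴ = 1.19 W.

P ≈ 1.19 W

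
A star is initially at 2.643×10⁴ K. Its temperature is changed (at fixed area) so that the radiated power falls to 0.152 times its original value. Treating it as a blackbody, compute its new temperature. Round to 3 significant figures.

P ∝ T⁴, so T₂/T₁ = (P₂/P₁)^(1/4) = (0.152)^(1/4) = 0.624397.
T₂ = 2.643×10⁴ × 0.624397 = 1.65×10⁴ K.

T₂ ≈ 1.65×10⁴ K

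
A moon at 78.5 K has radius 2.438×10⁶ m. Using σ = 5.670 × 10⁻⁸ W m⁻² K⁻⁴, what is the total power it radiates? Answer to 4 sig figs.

Surface area A = 4πR² = 4π(2.438×10⁶ m)² = 7.46925×10¹³ m².
P = σAT⁴ = 5.670×10⁻⁸ × 7.46925×10¹³ × (78.5)⁴ = 1.608×10¹⁴ W.

P ≈ 1.608×10¹⁴ W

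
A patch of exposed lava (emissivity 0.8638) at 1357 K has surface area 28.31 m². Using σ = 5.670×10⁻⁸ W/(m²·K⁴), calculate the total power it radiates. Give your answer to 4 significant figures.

Area A = 28.31 m².
P = εσAT⁴ = 0.8638 × 5.670×10⁻⁸ × 28.31 × (1357)⁴ = 4.702×10⁶ W.

P ≈ 4.702×10⁶ W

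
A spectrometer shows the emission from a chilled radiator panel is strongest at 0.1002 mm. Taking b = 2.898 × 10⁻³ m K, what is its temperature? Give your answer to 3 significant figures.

Wien's law gives T = b/λ_max = (2.898×10⁻³ m·K)/(1.002×10⁻⁴ m) = 28.9 K.

T ≈ 28.9 K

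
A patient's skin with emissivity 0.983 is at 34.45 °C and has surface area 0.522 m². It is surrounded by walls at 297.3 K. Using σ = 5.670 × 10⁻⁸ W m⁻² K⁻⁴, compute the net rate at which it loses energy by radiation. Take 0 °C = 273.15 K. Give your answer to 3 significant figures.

T = 34.45 °C + 273.15 = 307.60 K.
Area A = 0.522 m².
Net radiated power P_net = εσA(T⁴ − T₀⁴) = 0.983×5.670×10⁻⁸×0.522×(307.60⁴ − 297.3⁴).
T⁴ − T₀⁴ = 8.95252×10⁹ − 7.81231×10⁹ = 1.14021×10⁹ K⁴, so P_net = 33.2 W.

Net loss ≈ 33.2 W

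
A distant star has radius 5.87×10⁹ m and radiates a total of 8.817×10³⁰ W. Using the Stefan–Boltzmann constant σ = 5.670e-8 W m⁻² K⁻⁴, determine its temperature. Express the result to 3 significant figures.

T ≈ 2.45×10⁴ K

Surface area A = 4πR² = 4π(5.87×10⁹ m)² = 4.32998×10²⁰ m².
P = σAT⁴ ⇒ T = (P/(σA))^(1/4) = (8.817×10³⁰/(5.670×10⁻⁸×4.32998×10²⁰))^(1/4) = 2.45×10⁴ K.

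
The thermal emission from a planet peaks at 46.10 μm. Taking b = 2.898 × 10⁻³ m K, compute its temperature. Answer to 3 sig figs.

T ≈ 62.9 K

Wien's law gives T = b/λ_max = (2.898×10⁻³ m·K)/(4.610×10⁻⁵ m) = 62.9 K.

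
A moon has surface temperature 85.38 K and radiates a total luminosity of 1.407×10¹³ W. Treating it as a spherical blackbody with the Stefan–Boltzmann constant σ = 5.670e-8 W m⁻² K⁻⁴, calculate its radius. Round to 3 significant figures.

L = 4πR²σT⁴ ⇒ R = √(L/(4πσT⁴)).
σT⁴ = 3.01306 W/m², so R = √(1.407×10¹³/(4π×3.01306)) = 6.10×10⁵ m.

R ≈ 6.10×10⁵ m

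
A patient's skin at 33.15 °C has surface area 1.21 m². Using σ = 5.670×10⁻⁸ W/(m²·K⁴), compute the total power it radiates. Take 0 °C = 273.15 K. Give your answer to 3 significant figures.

P ≈ 604 W

T = 33.15 °C + 273.15 = 306.30 K.
Area A = 1.21 m².
P = σAT⁴ = 5.670×10⁻⁸ × 1.21 × (306.30)⁴ = 604 W.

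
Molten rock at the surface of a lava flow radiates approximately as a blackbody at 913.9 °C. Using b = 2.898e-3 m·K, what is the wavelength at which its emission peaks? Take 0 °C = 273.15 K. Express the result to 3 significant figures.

T = 913.9 °C + 273.15 = 1187.05 K.
Wien's displacement law: λ_max = b/T = (2.898×10⁻³ m·K)/(1187.05 K) = 2.441×10⁻⁶ m.
That is 2.44 μm, in the infrared range.

λ_max ≈ 2.44 μm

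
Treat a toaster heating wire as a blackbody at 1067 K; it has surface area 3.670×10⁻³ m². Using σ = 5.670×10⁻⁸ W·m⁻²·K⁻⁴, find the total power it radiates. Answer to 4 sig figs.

P ≈ 269.7 W

Area A = 3.670×10⁻³ m².
P = σAT⁴ = 5.670×10⁻⁸ × 3.670×10⁻³ × (1067)⁴ = 269.7 W.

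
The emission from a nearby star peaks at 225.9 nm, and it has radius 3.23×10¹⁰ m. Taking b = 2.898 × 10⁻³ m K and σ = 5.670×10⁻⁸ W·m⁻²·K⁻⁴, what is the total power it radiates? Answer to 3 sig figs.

P ≈ 2.01×10³¹ W

Wien's law: T = b/λ_max = 2.898×10⁻³/2.259×10⁻⁷ = 12828.7 K.
Surface area A = 4πR² = 4π(3.23×10¹⁰ m)² = 1.31104×10²² m².
Then P = σAT⁴ = 5.670×10⁻⁸×1.31104×10²²×(12828.7)⁴ = 2.01×10³¹ W.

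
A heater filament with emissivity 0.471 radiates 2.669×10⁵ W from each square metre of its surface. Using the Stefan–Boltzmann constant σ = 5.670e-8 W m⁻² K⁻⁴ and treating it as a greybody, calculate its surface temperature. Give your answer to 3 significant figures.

I = εσT⁴, so T = (I/εσ)^(1/4) = (2.669×10⁵/(0.471×5.670×10⁻⁸))^(1/4) = 1.78×10³ K.

T ≈ 1.78×10³ K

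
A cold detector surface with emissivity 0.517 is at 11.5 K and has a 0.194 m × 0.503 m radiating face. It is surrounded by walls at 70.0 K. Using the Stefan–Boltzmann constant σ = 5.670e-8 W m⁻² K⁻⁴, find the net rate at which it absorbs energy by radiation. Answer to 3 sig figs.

Net gain ≈ 0.0686 W

Area A = 0.194 × 0.503 = 0.097582 m².
Net radiated power P_net = εσA(T⁴ − T₀⁴) = 0.517×5.670×10⁻⁸×0.097582×(11.5⁴ − 70.0⁴).
T⁴ − T₀⁴ = 17490.1 − 2.40100×10⁷ = -2.39925×10⁷ K⁴, so P_net = -0.0686 W — negative, meaning a net gain of 0.0686 W.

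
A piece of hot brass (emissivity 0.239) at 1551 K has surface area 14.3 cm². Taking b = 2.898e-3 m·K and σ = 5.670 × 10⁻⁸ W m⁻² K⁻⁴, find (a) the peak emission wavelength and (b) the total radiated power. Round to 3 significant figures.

λ_max ≈ 1.87×10³ nm; P ≈ 112 W

(a) λ_max = b/T = 2.898×10⁻³/1551 = 1.868×10⁻⁶ m = 1.87×10³ nm.
Area A = 14.3 cm² = 1.43×10⁻³ m².
(b) P = εσAT⁴ = 0.239×5.670×10⁻⁸×1.43×10⁻³×(1551)⁴ = 112 W.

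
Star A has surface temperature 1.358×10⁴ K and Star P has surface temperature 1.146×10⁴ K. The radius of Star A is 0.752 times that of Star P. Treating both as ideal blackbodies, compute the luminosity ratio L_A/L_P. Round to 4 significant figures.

L ∝ R²T⁴, so L_A/L_P = (R_A/R_P)²(T_A/T_P)⁴ = (0.752)² × (1.358×10⁴/1.146×10⁴)⁴ = 0.565504 × 1.97179 = 1.115.

L_A/L_P ≈ 1.115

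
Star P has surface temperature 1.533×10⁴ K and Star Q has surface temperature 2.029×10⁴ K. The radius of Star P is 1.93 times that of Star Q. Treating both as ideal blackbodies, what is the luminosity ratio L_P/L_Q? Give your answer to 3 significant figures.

L ∝ R²T⁴, so L_P/L_Q = (R_P/R_Q)²(T_P/T_Q)⁴ = (1.93)² × (1.533×10⁴/2.029×10⁴)⁴ = 3.7249 × 0.325867 = 1.21.

L_P/L_Q ≈ 1.21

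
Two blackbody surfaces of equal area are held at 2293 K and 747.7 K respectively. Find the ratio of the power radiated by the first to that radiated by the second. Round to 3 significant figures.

With equal areas, P₁/P₂ = (T₁/T₂)⁴ = (2293/747.7)⁴ = 88.5.

P₁/P₂ ≈ 88.5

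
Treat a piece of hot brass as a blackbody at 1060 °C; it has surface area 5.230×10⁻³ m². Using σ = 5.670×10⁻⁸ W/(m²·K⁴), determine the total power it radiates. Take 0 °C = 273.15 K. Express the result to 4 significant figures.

T = 1060 °C + 273.15 = 1333.15 K.
Area A = 5.230×10⁻³ m².
P = σAT⁴ = 5.670×10⁻⁸ × 5.230×10⁻³ × (1333.15)⁴ = 936.7 W.

P ≈ 936.7 W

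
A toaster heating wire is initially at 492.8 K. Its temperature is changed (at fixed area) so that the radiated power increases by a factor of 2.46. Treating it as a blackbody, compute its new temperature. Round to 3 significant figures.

P ∝ T⁴, so T₂/T₁ = (P₂/P₁)^(1/4) = (2.46)^(1/4) = 1.25237.
T₂ = 492.8 × 1.25237 = 617 K.

T₂ ≈ 617 K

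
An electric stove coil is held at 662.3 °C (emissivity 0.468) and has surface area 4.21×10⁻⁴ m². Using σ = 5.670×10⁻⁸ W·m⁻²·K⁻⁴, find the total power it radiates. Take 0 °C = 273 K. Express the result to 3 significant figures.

P ≈ 8.55 W

T = 662.3 °C + 273 = 935.3 K.
Area A = 4.21×10⁻⁴ m².
P = εσAT⁴ = 0.468 × 5.670×10⁻⁸ × 4.21×10⁻⁴ × (935.3)⁴ = 8.55 W.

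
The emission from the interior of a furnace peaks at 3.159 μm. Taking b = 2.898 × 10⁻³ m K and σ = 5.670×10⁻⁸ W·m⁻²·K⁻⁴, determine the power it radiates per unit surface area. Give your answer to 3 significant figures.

Wien's law: T = b/λ_max = 2.898×10⁻³/3.159×10⁻⁶ = 917.379 K.
Then I = σT⁴ = 5.670×10⁻⁸×(917.379)⁴ = 4.02×10⁴ W/m².

I ≈ 4.02×10⁴ W/m²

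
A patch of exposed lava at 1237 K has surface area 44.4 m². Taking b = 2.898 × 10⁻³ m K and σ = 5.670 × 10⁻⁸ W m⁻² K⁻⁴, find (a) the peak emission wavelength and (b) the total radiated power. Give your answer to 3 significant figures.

(a) λ_max = b/T = 2.898×10⁻³/1237 = 2.343×10⁻⁶ m = 2.34×10³ nm.
Area A = 44.4 m².
(b) P = σAT⁴ = 5.670×10⁻⁸×44.4×(1237)⁴ = 5.89×10⁶ W.

λ_max ≈ 2.34×10³ nm; P ≈ 5.89×10⁶ W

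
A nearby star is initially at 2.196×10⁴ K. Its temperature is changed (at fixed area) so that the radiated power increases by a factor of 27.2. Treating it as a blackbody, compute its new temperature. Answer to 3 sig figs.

P ∝ T⁴, so T₂/T₁ = (P₂/P₁)^(1/4) = (27.2)^(1/4) = 2.28372.
T₂ = 2.196×10⁴ × 2.28372 = 5.02×10⁴ K.

T₂ ≈ 5.02×10⁴ K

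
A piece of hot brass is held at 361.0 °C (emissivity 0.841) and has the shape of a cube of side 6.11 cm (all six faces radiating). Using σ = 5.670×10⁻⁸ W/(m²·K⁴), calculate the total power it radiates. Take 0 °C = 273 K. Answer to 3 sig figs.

T = 361.0 °C + 273 = 634.0 K.
Area A = 6s² = 6×(0.0611 m)² = 0.0223993 m².
P = εσAT⁴ = 0.841 × 5.670×10⁻⁸ × 0.0223993 × (634.0)⁴ = 173 W.

P ≈ 173 W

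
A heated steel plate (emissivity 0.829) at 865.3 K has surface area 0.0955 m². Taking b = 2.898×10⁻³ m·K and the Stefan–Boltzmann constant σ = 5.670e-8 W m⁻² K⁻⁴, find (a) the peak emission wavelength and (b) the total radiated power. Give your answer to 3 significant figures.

(a) λ_max = b/T = 2.898×10⁻³/865.3 = 3.349×10⁻⁶ m = 3.35 μm.
Area A = 0.0955 m².
(b) P = εσAT⁴ = 0.829×5.670×10⁻⁸×0.0955×(865.3)⁴ = 2.52×10³ W.

λ_max ≈ 3.35 μm; P ≈ 2.52×10³ W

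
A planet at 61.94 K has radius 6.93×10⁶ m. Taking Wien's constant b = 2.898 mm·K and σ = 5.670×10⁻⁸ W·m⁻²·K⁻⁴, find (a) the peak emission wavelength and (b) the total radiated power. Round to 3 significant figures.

λ_max ≈ 46.8 μm; P ≈ 5.04×10¹⁴ W

(a) λ_max = b/T = 2.898×10⁻³/61.94 = 4.679×10⁻⁵ m = 46.8 μm.
Surface area A = 4πR² = 4π(6.93×10⁶ m)² = 6.03499×10¹⁴ m².
(b) P = σAT⁴ = 5.670×10⁻⁸×6.03499×10¹⁴×(61.94)⁴ = 5.04×10¹⁴ W.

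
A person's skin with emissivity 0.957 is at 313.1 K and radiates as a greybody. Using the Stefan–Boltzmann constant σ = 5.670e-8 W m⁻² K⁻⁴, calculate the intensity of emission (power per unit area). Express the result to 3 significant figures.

Stefan–Boltzmann: I = εσT⁴ = 0.957 × 5.670×10⁻⁸ × (313.1)⁴ = 521 W/m².

I ≈ 521 W/m²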